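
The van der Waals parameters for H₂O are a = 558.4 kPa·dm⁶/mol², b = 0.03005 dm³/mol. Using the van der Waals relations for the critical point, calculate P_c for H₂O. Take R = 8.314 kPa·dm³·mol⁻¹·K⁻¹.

P_c ≈ 22903 kPa

For a van der Waals gas, P_c = a/(27b²).
P_c = 558.4/(27×(0.03005)²) = 558.4/0.024381 = 22903 kPa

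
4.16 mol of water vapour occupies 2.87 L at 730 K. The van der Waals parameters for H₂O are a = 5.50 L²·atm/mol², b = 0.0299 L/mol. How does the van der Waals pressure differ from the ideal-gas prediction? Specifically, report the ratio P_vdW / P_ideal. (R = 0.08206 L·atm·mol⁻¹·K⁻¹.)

Ideal: P_ideal = nRT/V = (4.16)(0.08206)(730)/2.87 = 86.8292 atm
vdW: P = nRT/(V − nb) − a n²/V² = 249.200/2.74562 − 95.1808/8.23690 = 90.7627 − 11.5554 = 79.2073 atm
Ratio = 79.2073/86.8292 = 0.9122

P_vdW / P_ideal ≈ 0.9122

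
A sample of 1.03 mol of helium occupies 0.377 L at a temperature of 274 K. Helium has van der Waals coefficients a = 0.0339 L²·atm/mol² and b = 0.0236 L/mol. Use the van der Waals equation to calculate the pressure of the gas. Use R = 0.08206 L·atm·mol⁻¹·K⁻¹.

P ≈ 65.41 atm

P = nRT/(V − nb) − a n²/V²
nRT/(V − nb) = (1.03)(0.08206)(274)/(0.377 − 1.03×0.0236) = 23.159/0.35269 = 65.664 atm
a n²/V² = (0.0339)(1.03)²/(0.377)² = 0.25304 atm
P = 65.664 − 0.25304 = 65.41 atm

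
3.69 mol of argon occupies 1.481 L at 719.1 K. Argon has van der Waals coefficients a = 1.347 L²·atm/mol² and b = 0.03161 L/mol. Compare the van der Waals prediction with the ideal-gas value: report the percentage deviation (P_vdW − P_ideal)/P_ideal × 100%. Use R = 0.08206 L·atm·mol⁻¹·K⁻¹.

2.86 %

Ideal: P_ideal = nRT/V = (3.69)(0.08206)(719.1)/1.481 = 147.025 atm
vdW: P = nRT/(V − nb) − a n²/V² = 217.744/1.36436 − 18.3409/2.19336 = 159.594 − 8.36201 = 151.232 atm
% deviation = (151.232 − 147.025)/147.025 × 100% = 2.86%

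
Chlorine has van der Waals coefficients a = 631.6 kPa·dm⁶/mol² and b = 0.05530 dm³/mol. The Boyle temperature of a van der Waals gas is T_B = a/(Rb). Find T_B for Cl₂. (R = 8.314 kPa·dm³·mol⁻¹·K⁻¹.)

T_B ≈ 1374 K

For a van der Waals gas the second virial coefficient B₂ = b − a/(RT) vanishes at T_B = a/(Rb).
T_B = 631.6/(8.314×0.05530) = 631.6/0.45976 = 1374 K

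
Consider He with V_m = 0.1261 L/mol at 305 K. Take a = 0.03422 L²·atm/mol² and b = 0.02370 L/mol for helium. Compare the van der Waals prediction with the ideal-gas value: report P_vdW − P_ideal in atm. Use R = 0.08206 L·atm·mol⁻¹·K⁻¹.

Ideal: P_ideal = RT/V_m = (0.08206)(305)/0.1261 = 198.480 atm
vdW: P = RT/(V_m − b) − a/V_m² = 25.0283/0.102400 − 0.03422/0.0159012 = 244.417 − 2.15204 = 242.265 atm
ΔP = 242.265 − 198.480 = 43.79 atm

ΔP ≈ 43.79 atm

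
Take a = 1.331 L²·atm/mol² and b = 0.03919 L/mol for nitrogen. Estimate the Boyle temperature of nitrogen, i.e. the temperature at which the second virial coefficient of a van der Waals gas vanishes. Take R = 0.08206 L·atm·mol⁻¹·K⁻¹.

T_B ≈ 413.9 K

For a van der Waals gas the second virial coefficient B₂ = b − a/(RT) vanishes at T_B = a/(Rb).
T_B = 1.331/(0.08206×0.03919) = 1.331/0.0032159 = 413.9 K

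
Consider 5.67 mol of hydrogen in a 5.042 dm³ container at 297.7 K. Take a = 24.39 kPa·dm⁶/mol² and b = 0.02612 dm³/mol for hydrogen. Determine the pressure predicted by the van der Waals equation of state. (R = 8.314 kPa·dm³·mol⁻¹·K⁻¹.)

P = nRT/(V − nb) − a n²/V²
nRT/(V − nb) = (5.67)(8.314)(297.7)/(5.042 − 5.67×0.02612) = 14034/4.8939 = 2867.7 kPa
a n²/V² = (24.39)(5.67)²/(5.042)² = 30.844 kPa
P = 2867.7 − 30.844 = 2837 kPa

P ≈ 2837 kPa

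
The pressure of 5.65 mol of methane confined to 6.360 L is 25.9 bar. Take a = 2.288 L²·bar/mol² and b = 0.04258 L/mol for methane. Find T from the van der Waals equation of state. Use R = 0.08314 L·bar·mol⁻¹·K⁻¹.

T ≈ 360.9 K

T = (P + a n²/V²)(V − nb)/(nR)
P + a n²/V² = 25.9 + (2.288)(5.65)²/(6.360)² = 27.706 bar
V − nb = 6.360 − (5.65)(0.04258) = 6.1194 L
T = (27.706)(6.1194)/((5.65)(0.08314)) = 360.9 K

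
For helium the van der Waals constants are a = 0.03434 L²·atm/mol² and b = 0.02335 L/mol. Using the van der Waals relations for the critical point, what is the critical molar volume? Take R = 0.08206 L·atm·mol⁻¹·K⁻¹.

V_m,c ≈ 0.07005 L/mol

For a van der Waals gas, V_m,c = 3b.
V_m,c = 3×0.02335 = 0.07005 L/mol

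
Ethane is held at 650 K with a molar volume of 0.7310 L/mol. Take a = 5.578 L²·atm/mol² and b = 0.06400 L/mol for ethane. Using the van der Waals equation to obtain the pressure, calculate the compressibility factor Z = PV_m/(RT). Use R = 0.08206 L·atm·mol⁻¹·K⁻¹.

P = RT/(V_m − b) − a/V_m² = (0.08206)(650)/(0.7310 − 0.06400) − 5.578/(0.7310)²
  = 53.339/0.66700 − 10.439 = 79.969 − 10.439 = 69.530 atm
Z = PV_m/(RT) = (69.530)(0.7310)/((0.08206)(650)) = 50.826/53.339 = 0.9529

Z ≈ 0.9529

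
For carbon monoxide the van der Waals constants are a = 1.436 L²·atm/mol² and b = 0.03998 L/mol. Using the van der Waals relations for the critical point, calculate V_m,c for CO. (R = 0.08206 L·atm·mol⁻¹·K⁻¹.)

V_m,c ≈ 0.1199 L/mol

For a van der Waals gas, V_m,c = 3b.
V_m,c = 3×0.03998 = 0.1199 L/mol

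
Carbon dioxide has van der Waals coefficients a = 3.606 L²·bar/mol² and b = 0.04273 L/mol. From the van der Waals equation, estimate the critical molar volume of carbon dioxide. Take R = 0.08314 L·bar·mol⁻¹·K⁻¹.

V_m,c ≈ 0.1282 L/mol

For a van der Waals gas, V_m,c = 3b.
V_m,c = 3×0.04273 = 0.1282 L/mol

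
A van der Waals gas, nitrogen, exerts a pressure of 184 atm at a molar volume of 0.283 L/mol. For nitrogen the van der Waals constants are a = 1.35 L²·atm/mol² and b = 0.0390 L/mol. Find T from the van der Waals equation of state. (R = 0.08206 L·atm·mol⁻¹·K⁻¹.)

T ≈ 597.2 K

T = (P + a/V_m²)(V_m − b)/R
P + a/V_m² = 184 + 1.35/(0.283)² = 200.86 atm
V_m − b = 0.283 − 0.0390 = 0.24400 L/mol
T = (200.86)(0.24400)/0.08206 = 597.2 K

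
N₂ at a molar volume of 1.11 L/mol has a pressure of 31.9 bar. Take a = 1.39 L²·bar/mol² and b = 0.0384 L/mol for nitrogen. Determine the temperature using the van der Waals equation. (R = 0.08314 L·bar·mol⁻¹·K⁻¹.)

T ≈ 425.7 K

T = (P + a/V_m²)(V_m − b)/R
P + a/V_m² = 31.9 + 1.39/(1.11)² = 33.028 bar
V_m − b = 1.11 − 0.0384 = 1.0716 L/mol
T = (33.028)(1.0716)/0.08314 = 425.7 K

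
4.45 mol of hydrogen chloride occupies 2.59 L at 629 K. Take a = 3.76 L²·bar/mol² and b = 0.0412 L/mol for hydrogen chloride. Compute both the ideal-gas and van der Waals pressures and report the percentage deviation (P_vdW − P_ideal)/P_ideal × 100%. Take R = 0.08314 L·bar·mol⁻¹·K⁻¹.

Ideal: P_ideal = nRT/V = (4.45)(0.08314)(629)/2.59 = 89.8506 bar
vdW: P = nRT/(V − nb) − a n²/V² = 232.713/2.40666 − 74.4574/6.70810 = 96.6954 − 11.0996 = 85.5958 bar
% deviation = (85.5958 − 89.8506)/89.8506 × 100% = -4.74%

-4.74 %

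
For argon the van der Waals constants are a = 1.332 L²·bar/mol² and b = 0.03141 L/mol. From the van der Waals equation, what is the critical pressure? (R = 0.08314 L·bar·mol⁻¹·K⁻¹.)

For a van der Waals gas, P_c = a/(27b²).
P_c = 1.332/(27×(0.03141)²) = 1.332/0.026638 = 50.00 bar

P_c ≈ 50.00 bar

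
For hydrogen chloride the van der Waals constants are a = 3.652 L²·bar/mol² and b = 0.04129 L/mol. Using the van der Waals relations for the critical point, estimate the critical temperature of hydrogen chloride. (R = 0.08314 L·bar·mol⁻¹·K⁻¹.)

For a van der Waals gas, T_c = 8a/(27Rb).
T_c = 8×3.652/(27×0.08314×0.04129) = 29.216/0.092687 = 315.2 K

T_c ≈ 315.2 K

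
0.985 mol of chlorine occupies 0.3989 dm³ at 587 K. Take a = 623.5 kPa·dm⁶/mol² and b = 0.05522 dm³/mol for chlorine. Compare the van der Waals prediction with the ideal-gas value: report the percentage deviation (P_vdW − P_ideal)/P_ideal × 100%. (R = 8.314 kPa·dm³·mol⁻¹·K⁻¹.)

Ideal: P_ideal = nRT/V = (0.985)(8.314)(587)/0.3989 = 12050.9 kPa
vdW: P = nRT/(V − nb) − a n²/V² = 4807.11/0.344508 − 604.935/0.159121 = 13953.6 − 3801.73 = 10151.9 kPa
% deviation = (10151.9 − 12050.9)/12050.9 × 100% = -15.76%

-15.76 %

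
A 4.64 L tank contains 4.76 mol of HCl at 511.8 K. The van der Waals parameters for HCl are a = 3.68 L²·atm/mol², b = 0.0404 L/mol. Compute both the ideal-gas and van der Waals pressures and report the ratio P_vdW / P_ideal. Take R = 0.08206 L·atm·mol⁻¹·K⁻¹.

P_vdW / P_ideal ≈ 0.9533

Ideal: P_ideal = nRT/V = (4.76)(0.08206)(511.8)/4.64 = 43.0845 atm
vdW: P = nRT/(V − nb) − a n²/V² = 199.912/4.44770 − 83.3800/21.5296 = 44.9473 − 3.87281 = 41.0745 atm
Ratio = 41.0745/43.0845 = 0.9533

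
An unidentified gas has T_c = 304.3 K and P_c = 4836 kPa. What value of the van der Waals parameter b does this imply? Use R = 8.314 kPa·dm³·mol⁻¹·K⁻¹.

b ≈ 0.06539 dm³/mol

From T_c = 8a/(27Rb) and P_c = a/(27b²): b = R T_c/(8 P_c).
b = (8.314)(304.3)/(8×4836) = 2530.0/38688 = 0.06539 dm³/mol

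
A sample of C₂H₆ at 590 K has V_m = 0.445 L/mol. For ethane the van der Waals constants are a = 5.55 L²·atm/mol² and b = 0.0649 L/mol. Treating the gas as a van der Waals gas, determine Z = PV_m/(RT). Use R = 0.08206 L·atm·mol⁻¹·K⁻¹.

Z ≈ 0.9131

P = RT/(V_m − b) − a/V_m² = (0.08206)(590)/(0.445 − 0.0649) − 5.55/(0.445)²
  = 48.415/0.38010 − 28.027 = 127.37 − 28.027 = 99.34 atm
Z = PV_m/(RT) = (99.34)(0.445)/((0.08206)(590)) = 44.206/48.415 = 0.9131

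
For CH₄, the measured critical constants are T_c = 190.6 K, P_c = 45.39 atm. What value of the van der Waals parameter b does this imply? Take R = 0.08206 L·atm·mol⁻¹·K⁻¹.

From T_c = 8a/(27Rb) and P_c = a/(27b²): b = R T_c/(8 P_c).
b = (0.08206)(190.6)/(8×45.39) = 15.641/363.12 = 0.04307 L/mol

b ≈ 0.04307 L/mol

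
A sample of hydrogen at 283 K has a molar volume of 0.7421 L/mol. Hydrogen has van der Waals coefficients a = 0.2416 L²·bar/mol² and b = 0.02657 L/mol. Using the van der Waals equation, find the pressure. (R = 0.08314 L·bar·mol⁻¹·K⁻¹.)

P = RT/(V_m − b) − a/V_m²
RT/(V_m − b) = (0.08314)(283)/(0.7421 − 0.02657) = 23.529/0.71553 = 32.883 bar
a/V_m² = 0.2416/(0.7421)² = 0.43870 bar
P = 32.883 − 0.43870 = 32.44 bar

P ≈ 32.44 bar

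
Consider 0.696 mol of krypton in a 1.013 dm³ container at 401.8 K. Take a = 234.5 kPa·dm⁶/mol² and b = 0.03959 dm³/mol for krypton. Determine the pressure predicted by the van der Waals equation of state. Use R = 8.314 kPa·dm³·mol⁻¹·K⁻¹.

P = nRT/(V − nb) − a n²/V²
nRT/(V − nb) = (0.696)(8.314)(401.8)/(1.013 − 0.696×0.03959) = 2325.0/0.98545 = 2359.3 kPa
a n²/V² = (234.5)(0.696)²/(1.013)² = 110.70 kPa
P = 2359.3 − 110.70 = 2249 kPa

P ≈ 2249 kPa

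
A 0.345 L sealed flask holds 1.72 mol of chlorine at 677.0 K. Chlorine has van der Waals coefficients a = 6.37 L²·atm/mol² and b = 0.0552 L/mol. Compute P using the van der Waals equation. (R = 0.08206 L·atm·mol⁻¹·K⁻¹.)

P = nRT/(V − nb) − a n²/V²
nRT/(V − nb) = (1.72)(0.08206)(677.0)/(0.345 − 1.72×0.0552) = 95.554/0.25006 = 382.12 atm
a n²/V² = (6.37)(1.72)²/(0.345)² = 158.33 atm
P = 382.12 − 158.33 = 223.8 atm

P ≈ 223.8 atm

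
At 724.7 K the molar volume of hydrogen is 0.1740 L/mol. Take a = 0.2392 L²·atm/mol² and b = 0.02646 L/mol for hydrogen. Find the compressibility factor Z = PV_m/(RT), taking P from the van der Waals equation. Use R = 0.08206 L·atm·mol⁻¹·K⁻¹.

P = RT/(V_m − b) − a/V_m² = (0.08206)(724.7)/(0.1740 − 0.02646) − 0.2392/(0.1740)²
  = 59.469/0.14754 − 7.9006 = 403.07 − 7.9006 = 395.17 atm
Z = PV_m/(RT) = (395.17)(0.1740)/((0.08206)(724.7)) = 68.760/59.469 = 1.156

Z ≈ 1.156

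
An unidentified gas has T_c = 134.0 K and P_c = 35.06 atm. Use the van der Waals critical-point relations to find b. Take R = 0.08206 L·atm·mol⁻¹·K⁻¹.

b ≈ 0.03920 L/mol

From T_c = 8a/(27Rb) and P_c = a/(27b²): b = R T_c/(8 P_c).
b = (0.08206)(134.0)/(8×35.06) = 10.996/280.48 = 0.03920 L/mol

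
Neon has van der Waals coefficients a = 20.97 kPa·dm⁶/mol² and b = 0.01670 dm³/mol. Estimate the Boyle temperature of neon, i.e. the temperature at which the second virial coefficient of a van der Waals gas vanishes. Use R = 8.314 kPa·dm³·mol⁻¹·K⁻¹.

For a van der Waals gas the second virial coefficient B₂ = b − a/(RT) vanishes at T_B = a/(Rb).
T_B = 20.97/(8.314×0.01670) = 20.97/0.13884 = 151.0 K

T_B ≈ 151.0 K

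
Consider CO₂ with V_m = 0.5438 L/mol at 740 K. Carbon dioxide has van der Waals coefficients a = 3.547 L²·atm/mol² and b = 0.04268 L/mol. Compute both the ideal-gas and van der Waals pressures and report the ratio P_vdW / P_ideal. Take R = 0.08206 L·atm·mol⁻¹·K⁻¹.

P_vdW / P_ideal ≈ 0.9778

Ideal: P_ideal = RT/V_m = (0.08206)(740)/0.5438 = 111.667 atm
vdW: P = RT/(V_m − b) − a/V_m² = 60.7244/0.501120 − 3.547/0.295718 = 121.177 − 11.9945 = 109.183 atm
Ratio = 109.183/111.667 = 0.9778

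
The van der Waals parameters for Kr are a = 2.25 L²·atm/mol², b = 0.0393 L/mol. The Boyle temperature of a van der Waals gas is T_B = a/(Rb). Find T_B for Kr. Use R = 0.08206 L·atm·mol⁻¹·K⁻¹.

T_B ≈ 697.7 K

For a van der Waals gas the second virial coefficient B₂ = b − a/(RT) vanishes at T_B = a/(Rb).
T_B = 2.25/(0.08206×0.0393) = 2.25/0.0032250 = 697.7 K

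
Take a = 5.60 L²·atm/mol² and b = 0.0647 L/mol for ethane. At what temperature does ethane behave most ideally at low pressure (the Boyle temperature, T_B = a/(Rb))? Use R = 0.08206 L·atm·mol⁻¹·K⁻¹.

For a van der Waals gas the second virial coefficient B₂ = b − a/(RT) vanishes at T_B = a/(Rb).
T_B = 5.60/(0.08206×0.0647) = 5.60/0.0053093 = 1055 K

T_B ≈ 1055 K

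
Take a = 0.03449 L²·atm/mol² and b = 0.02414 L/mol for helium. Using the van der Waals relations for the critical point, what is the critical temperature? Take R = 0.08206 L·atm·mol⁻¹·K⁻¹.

For a van der Waals gas, T_c = 8a/(27Rb).
T_c = 8×0.03449/(27×0.08206×0.02414) = 0.27592/0.053485 = 5.159 K

T_c ≈ 5.159 K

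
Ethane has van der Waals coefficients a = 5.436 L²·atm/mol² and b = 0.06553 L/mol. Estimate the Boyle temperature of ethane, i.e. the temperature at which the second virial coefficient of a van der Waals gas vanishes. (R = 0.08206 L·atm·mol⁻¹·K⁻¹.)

For a van der Waals gas the second virial coefficient B₂ = b − a/(RT) vanishes at T_B = a/(Rb).
T_B = 5.436/(0.08206×0.06553) = 5.436/0.0053774 = 1011 K

T_B ≈ 1011 K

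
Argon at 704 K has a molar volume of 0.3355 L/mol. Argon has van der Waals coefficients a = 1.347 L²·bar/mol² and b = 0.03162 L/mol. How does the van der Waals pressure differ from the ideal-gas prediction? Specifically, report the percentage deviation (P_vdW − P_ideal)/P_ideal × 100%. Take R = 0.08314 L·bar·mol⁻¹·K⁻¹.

Ideal: P_ideal = RT/V_m = (0.08314)(704)/0.3355 = 174.458 bar
vdW: P = RT/(V_m − b) − a/V_m² = 58.5306/0.303880 − 1.347/0.112560 = 192.611 − 11.9670 = 180.644 bar
% deviation = (180.644 − 174.458)/174.458 × 100% = 3.55%

3.55 %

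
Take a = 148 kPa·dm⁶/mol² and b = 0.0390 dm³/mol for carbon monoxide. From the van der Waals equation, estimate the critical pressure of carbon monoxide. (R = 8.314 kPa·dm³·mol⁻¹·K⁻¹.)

P_c ≈ 3604 kPa

For a van der Waals gas, P_c = a/(27b²).
P_c = 148/(27×(0.0390)²) = 148/0.041067 = 3604 kPa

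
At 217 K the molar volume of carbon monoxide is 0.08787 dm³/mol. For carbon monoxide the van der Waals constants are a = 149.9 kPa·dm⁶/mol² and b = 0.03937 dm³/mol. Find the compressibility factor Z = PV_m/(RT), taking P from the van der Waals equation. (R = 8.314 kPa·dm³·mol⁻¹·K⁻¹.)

P = RT/(V_m − b) − a/V_m² = (8.314)(217)/(0.08787 − 0.03937) − 149.9/(0.08787)²
  = 1804.1/0.048500 − 19414 = 37198 − 19414 = 17784 kPa
Z = PV_m/(RT) = (17784)(0.08787)/((8.314)(217)) = 1562.7/1804.1 = 0.8662

Z ≈ 0.8662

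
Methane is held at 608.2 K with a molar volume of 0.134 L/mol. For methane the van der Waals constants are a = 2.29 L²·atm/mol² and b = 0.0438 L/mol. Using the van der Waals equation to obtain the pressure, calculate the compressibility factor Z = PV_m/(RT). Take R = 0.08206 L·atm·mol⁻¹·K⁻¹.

Z ≈ 1.143

P = RT/(V_m − b) − a/V_m² = (0.08206)(608.2)/(0.134 − 0.0438) − 2.29/(0.134)²
  = 49.909/0.090200 − 127.53 = 553.31 − 127.53 = 425.78 atm
Z = PV_m/(RT) = (425.78)(0.134)/((0.08206)(608.2)) = 57.055/49.909 = 1.143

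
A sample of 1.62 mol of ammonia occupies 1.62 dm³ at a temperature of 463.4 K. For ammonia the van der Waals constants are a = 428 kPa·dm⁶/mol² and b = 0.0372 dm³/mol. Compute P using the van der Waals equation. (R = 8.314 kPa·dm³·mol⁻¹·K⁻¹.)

P = nRT/(V − nb) − a n²/V²
nRT/(V − nb) = (1.62)(8.314)(463.4)/(1.62 − 1.62×0.0372) = 6241.4/1.5597 = 4001.7 kPa
a n²/V² = (428)(1.62)²/(1.62)² = 428.00 kPa
P = 4001.7 − 428.00 = 3574 kPa

P ≈ 3574 kPa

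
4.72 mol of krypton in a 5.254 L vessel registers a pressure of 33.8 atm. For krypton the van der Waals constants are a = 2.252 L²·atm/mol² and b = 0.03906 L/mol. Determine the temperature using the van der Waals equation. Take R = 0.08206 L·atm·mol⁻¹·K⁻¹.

T = (P + a n²/V²)(V − nb)/(nR)
P + a n²/V² = 33.8 + (2.252)(4.72)²/(5.254)² = 35.617 atm
V − nb = 5.254 − (4.72)(0.03906) = 5.0696 L
T = (35.617)(5.0696)/((4.72)(0.08206)) = 466.2 K

T ≈ 466.2 K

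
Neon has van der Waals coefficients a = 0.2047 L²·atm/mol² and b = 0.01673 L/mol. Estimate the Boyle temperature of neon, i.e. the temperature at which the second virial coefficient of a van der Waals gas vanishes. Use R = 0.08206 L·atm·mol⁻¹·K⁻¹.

For a van der Waals gas the second virial coefficient B₂ = b − a/(RT) vanishes at T_B = a/(Rb).
T_B = 0.2047/(0.08206×0.01673) = 0.2047/0.0013729 = 149.1 K

T_B ≈ 149.1 K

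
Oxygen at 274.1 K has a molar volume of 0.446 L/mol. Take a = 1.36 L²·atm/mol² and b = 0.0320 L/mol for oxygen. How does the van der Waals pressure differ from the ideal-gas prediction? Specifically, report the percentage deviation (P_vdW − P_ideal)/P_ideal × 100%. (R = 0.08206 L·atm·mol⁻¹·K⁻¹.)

-5.83 %

Ideal: P_ideal = RT/V_m = (0.08206)(274.1)/0.446 = 50.4319 atm
vdW: P = RT/(V_m − b) − a/V_m² = 22.4926/0.414000 − 1.36/0.198916 = 54.3300 − 6.83706 = 47.4929 atm
% deviation = (47.4929 − 50.4319)/50.4319 × 100% = -5.83%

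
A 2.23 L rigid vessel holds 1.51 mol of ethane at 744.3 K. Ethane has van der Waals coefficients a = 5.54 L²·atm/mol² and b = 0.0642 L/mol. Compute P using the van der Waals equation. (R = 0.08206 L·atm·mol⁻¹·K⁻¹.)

P = nRT/(V − nb) − a n²/V²
nRT/(V − nb) = (1.51)(0.08206)(744.3)/(2.23 − 1.51×0.0642) = 92.227/2.1331 = 43.236 atm
a n²/V² = (5.54)(1.51)²/(2.23)² = 2.5401 atm
P = 43.236 − 2.5401 = 40.70 atm

P ≈ 40.70 atm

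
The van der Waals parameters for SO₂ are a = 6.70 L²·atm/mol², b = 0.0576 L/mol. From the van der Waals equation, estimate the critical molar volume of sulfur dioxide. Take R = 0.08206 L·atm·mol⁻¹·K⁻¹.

V_m,c ≈ 0.1728 L/mol

For a van der Waals gas, V_m,c = 3b.
V_m,c = 3×0.0576 = 0.1728 L/mol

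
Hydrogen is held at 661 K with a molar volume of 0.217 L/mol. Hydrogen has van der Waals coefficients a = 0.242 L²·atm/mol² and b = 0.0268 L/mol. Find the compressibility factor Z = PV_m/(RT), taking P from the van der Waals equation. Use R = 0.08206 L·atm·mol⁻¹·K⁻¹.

P = RT/(V_m − b) − a/V_m² = (0.08206)(661)/(0.217 − 0.0268) − 0.242/(0.217)²
  = 54.242/0.19020 − 5.1392 = 285.18 − 5.1392 = 280.04 atm
Z = PV_m/(RT) = (280.04)(0.217)/((0.08206)(661)) = 60.769/54.242 = 1.120

Z ≈ 1.120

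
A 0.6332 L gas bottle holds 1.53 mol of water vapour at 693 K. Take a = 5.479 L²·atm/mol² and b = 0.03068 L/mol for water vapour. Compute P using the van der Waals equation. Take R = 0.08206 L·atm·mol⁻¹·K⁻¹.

P ≈ 116.4 atm

P = nRT/(V − nb) − a n²/V²
nRT/(V − nb) = (1.53)(0.08206)(693)/(0.6332 − 1.53×0.03068) = 87.007/0.58626 = 148.41 atm
a n²/V² = (5.479)(1.53)²/(0.6332)² = 31.989 atm
P = 148.41 − 31.989 = 116.4 atm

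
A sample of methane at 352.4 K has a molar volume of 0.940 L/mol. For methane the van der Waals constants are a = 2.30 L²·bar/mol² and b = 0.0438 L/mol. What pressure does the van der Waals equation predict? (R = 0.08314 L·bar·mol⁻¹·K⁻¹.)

P = RT/(V_m − b) − a/V_m²
RT/(V_m − b) = (0.08314)(352.4)/(0.940 − 0.0438) = 29.299/0.89620 = 32.692 bar
a/V_m² = 2.30/(0.940)² = 2.6030 bar
P = 32.692 − 2.6030 = 30.09 bar

P ≈ 30.09 bar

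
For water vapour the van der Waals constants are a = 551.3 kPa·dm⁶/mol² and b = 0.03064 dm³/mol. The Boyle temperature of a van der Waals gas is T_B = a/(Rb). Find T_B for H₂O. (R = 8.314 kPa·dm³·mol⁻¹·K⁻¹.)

T_B ≈ 2164 K

For a van der Waals gas the second virial coefficient B₂ = b − a/(RT) vanishes at T_B = a/(Rb).
T_B = 551.3/(8.314×0.03064) = 551.3/0.25474 = 2164 K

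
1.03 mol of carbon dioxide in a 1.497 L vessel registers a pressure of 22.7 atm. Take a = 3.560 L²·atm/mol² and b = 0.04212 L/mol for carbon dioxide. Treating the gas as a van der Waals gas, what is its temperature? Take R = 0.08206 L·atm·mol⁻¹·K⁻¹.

T = (P + a n²/V²)(V − nb)/(nR)
P + a n²/V² = 22.7 + (3.560)(1.03)²/(1.497)² = 24.385 atm
V − nb = 1.497 − (1.03)(0.04212) = 1.4536 L
T = (24.385)(1.4536)/((1.03)(0.08206)) = 419.4 K

T ≈ 419.4 K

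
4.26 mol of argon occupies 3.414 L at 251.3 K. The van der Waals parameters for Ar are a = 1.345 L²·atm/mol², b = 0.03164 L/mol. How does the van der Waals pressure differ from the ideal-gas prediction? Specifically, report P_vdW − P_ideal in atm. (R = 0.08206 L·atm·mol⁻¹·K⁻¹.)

Ideal: P_ideal = nRT/V = (4.26)(0.08206)(251.3)/3.414 = 25.7318 atm
vdW: P = nRT/(V − nb) − a n²/V² = 87.8483/3.27921 − 24.4085/11.6554 = 26.7895 − 2.09418 = 24.6953 atm
ΔP = 24.6953 − 25.7318 = -1.037 atm

ΔP ≈ -1.037 atm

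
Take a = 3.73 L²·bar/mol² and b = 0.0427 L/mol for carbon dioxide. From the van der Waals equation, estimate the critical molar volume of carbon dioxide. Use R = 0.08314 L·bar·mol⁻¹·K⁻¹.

For a van der Waals gas, V_m,c = 3b.
V_m,c = 3×0.0427 = 0.1281 L/mol

V_m,c ≈ 0.1281 L/mol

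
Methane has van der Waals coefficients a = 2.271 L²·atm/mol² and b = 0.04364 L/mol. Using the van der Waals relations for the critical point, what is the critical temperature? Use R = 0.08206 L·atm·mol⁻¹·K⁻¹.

For a van der Waals gas, T_c = 8a/(27Rb).
T_c = 8×2.271/(27×0.08206×0.04364) = 18.168/0.096690 = 187.9 K

T_c ≈ 187.9 K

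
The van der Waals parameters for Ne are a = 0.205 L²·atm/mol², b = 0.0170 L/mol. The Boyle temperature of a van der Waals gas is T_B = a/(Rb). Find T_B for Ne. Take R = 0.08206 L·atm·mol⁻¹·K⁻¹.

T_B ≈ 147.0 K

For a van der Waals gas the second virial coefficient B₂ = b − a/(RT) vanishes at T_B = a/(Rb).
T_B = 0.205/(0.08206×0.0170) = 0.205/0.0013950 = 147.0 K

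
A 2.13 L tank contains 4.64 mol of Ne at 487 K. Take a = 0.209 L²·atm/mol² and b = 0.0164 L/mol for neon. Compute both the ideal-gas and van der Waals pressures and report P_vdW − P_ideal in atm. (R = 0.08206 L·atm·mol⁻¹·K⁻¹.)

ΔP ≈ 2.234 atm

Ideal: P_ideal = nRT/V = (4.64)(0.08206)(487)/2.13 = 87.0560 atm
vdW: P = nRT/(V − nb) − a n²/V² = 185.429/2.05390 − 4.49969/4.53690 = 90.2814 − 0.991798 = 89.2896 atm
ΔP = 89.2896 − 87.0560 = 2.234 atm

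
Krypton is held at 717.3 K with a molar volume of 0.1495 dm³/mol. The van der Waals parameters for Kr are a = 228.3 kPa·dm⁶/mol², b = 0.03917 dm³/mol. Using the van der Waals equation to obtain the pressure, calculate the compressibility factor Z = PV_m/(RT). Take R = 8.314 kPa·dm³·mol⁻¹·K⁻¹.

P = RT/(V_m − b) − a/V_m² = (8.314)(717.3)/(0.1495 − 0.03917) − 228.3/(0.1495)²
  = 5963.6/0.11033 − 10215 = 54052 − 10215 = 43837 kPa
Z = PV_m/(RT) = (43837)(0.1495)/((8.314)(717.3)) = 6553.6/5963.6 = 1.099

Z ≈ 1.099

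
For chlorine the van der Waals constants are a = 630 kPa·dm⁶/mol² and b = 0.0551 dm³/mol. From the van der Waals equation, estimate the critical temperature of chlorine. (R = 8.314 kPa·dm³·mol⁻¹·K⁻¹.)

For a van der Waals gas, T_c = 8a/(27Rb).
T_c = 8×630/(27×8.314×0.0551) = 5040.0/12.369 = 407.5 K

T_c ≈ 407.5 K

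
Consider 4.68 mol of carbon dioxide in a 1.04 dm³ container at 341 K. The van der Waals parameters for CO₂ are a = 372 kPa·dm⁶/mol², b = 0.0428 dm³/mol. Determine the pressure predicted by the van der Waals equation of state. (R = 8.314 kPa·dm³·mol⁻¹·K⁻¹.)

P ≈ 8268 kPa

P = nRT/(V − nb) − a n²/V²
nRT/(V − nb) = (4.68)(8.314)(341)/(1.04 − 4.68×0.0428) = 13268/0.83970 = 15801 kPa
a n²/V² = (372)(4.68)²/(1.04)² = 7533.0 kPa
P = 15801 − 7533.0 = 8268 kPa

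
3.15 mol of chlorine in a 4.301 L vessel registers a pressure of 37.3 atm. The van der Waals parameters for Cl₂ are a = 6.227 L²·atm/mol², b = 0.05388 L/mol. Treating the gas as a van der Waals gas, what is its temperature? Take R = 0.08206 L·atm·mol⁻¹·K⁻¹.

T ≈ 649.5 K

T = (P + a n²/V²)(V − nb)/(nR)
P + a n²/V² = 37.3 + (6.227)(3.15)²/(4.301)² = 40.640 atm
V − nb = 4.301 − (3.15)(0.05388) = 4.1313 L
T = (40.640)(4.1313)/((3.15)(0.08206)) = 649.5 K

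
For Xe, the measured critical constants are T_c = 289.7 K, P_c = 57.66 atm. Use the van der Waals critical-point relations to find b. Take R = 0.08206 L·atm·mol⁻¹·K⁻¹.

From T_c = 8a/(27Rb) and P_c = a/(27b²): b = R T_c/(8 P_c).
b = (0.08206)(289.7)/(8×57.66) = 23.773/461.28 = 0.05154 L/mol

b ≈ 0.05154 L/mol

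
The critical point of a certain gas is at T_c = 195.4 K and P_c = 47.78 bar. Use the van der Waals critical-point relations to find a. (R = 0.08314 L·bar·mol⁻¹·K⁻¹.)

From T_c = 8a/(27Rb) and P_c = a/(27b²): a = 27 R² T_c²/(64 P_c).
a = 27×(0.08314)²×(195.4)²/(64×47.78) = 7125.8/3057.9 = 2.330 L²·bar/mol²

a ≈ 2.330 L²·bar/mol²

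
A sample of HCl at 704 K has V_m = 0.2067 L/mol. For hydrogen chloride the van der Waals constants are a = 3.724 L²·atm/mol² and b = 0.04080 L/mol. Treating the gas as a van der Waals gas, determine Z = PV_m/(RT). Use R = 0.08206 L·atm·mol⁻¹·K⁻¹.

P = RT/(V_m − b) − a/V_m² = (0.08206)(704)/(0.2067 − 0.04080) − 3.724/(0.2067)²
  = 57.770/0.16590 − 87.162 = 348.22 − 87.162 = 261.06 atm
Z = PV_m/(RT) = (261.06)(0.2067)/((0.08206)(704)) = 53.961/57.770 = 0.9341

Z ≈ 0.9341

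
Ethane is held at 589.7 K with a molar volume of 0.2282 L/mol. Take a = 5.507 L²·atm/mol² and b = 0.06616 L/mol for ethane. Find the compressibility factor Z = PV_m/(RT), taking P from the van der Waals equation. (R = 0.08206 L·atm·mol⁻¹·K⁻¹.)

Z ≈ 0.9096

P = RT/(V_m − b) − a/V_m² = (0.08206)(589.7)/(0.2282 − 0.06616) − 5.507/(0.2282)²
  = 48.391/0.16204 − 105.75 = 298.64 − 105.75 = 192.89 atm
Z = PV_m/(RT) = (192.89)(0.2282)/((0.08206)(589.7)) = 44.017/48.391 = 0.9096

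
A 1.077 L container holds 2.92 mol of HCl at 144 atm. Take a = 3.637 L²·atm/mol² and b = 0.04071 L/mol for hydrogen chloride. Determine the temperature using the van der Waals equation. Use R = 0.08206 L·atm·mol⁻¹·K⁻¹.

T = (P + a n²/V²)(V − nb)/(nR)
P + a n²/V² = 144 + (3.637)(2.92)²/(1.077)² = 170.73 atm
V − nb = 1.077 − (2.92)(0.04071) = 0.95813 L
T = (170.73)(0.95813)/((2.92)(0.08206)) = 682.7 K

T ≈ 682.7 K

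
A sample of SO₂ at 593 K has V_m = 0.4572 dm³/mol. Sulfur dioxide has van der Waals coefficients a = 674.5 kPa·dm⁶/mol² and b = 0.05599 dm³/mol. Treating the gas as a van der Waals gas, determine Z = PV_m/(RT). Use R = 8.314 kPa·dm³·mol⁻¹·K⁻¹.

Z ≈ 0.8403

P = RT/(V_m − b) − a/V_m² = (8.314)(593)/(0.4572 − 0.05599) − 674.5/(0.4572)²
  = 4930.2/0.40121 − 3226.8 = 12288 − 3226.8 = 9061 kPa
Z = PV_m/(RT) = (9061)(0.4572)/((8.314)(593)) = 4142.7/4930.2 = 0.8403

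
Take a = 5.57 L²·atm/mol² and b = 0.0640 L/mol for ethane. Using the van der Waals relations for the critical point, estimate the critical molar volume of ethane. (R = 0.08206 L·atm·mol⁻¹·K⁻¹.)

For a van der Waals gas, V_m,c = 3b.
V_m,c = 3×0.0640 = 0.1920 L/mol

V_m,c ≈ 0.1920 L/mol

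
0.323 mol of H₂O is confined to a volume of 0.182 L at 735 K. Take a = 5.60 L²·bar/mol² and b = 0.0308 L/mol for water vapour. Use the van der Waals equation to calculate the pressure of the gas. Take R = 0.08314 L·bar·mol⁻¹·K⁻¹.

P = nRT/(V − nb) − a n²/V²
nRT/(V − nb) = (0.323)(0.08314)(735)/(0.182 − 0.323×0.0308) = 19.738/0.17205 = 114.72 bar
a n²/V² = (5.60)(0.323)²/(0.182)² = 17.638 bar
P = 114.72 − 17.638 = 97.08 bar

P ≈ 97.08 bar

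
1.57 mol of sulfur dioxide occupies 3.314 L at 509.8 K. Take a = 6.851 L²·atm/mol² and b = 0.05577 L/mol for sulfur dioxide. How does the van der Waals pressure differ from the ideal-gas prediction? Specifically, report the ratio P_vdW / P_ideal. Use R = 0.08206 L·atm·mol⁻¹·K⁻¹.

Ideal: P_ideal = nRT/V = (1.57)(0.08206)(509.8)/3.314 = 19.8189 atm
vdW: P = nRT/(V − nb) − a n²/V² = 65.6797/3.22644 − 16.8870/10.9826 = 20.3567 − 1.53761 = 18.8191 atm
Ratio = 18.8191/19.8189 = 0.9496

P_vdW / P_ideal ≈ 0.9496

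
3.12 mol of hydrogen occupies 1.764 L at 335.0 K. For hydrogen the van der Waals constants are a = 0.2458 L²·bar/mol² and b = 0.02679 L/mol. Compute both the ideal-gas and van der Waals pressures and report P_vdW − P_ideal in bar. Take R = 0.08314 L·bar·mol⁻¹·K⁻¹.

Ideal: P_ideal = nRT/V = (3.12)(0.08314)(335.0)/1.764 = 49.2619 bar
vdW: P = nRT/(V − nb) − a n²/V² = 86.8979/1.68042 − 2.39272/3.11170 = 51.7120 − 0.768943 = 50.9431 bar
ΔP = 50.9431 − 49.2619 = 1.681 bar

ΔP ≈ 1.681 bar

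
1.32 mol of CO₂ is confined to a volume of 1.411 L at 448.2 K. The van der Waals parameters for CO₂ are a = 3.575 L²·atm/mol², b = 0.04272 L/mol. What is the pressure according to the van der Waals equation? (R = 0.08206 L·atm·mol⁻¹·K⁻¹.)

P ≈ 32.71 atm

P = nRT/(V − nb) − a n²/V²
nRT/(V − nb) = (1.32)(0.08206)(448.2)/(1.411 − 1.32×0.04272) = 48.549/1.3546 = 35.840 atm
a n²/V² = (3.575)(1.32)²/(1.411)² = 3.1287 atm
P = 35.840 − 3.1287 = 32.71 atm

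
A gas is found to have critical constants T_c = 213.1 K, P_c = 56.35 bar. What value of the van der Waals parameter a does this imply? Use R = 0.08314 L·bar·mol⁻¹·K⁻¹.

a ≈ 2.350 L²·bar/mol²

From T_c = 8a/(27Rb) and P_c = a/(27b²): a = 27 R² T_c²/(64 P_c).
a = 27×(0.08314)²×(213.1)²/(64×56.35) = 8475.2/3606.4 = 2.350 L²·bar/mol²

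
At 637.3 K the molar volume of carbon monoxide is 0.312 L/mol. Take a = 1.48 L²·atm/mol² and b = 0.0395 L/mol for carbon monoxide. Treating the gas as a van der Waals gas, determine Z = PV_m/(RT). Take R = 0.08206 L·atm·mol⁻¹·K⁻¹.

Z ≈ 1.054

P = RT/(V_m − b) − a/V_m² = (0.08206)(637.3)/(0.312 − 0.0395) − 1.48/(0.312)²
  = 52.297/0.27250 − 15.204 = 191.92 − 15.204 = 176.72 atm
Z = PV_m/(RT) = (176.72)(0.312)/((0.08206)(637.3)) = 55.137/52.297 = 1.054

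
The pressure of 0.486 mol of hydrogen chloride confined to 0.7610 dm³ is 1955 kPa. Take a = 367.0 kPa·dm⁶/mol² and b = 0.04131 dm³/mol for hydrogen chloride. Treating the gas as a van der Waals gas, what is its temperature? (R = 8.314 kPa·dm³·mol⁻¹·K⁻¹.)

T = (P + a n²/V²)(V − nb)/(nR)
P + a n²/V² = 1955 + (367.0)(0.486)²/(0.7610)² = 2104.7 kPa
V − nb = 0.7610 − (0.486)(0.04131) = 0.74092 dm³
T = (2104.7)(0.74092)/((0.486)(8.314)) = 385.9 K

T ≈ 385.9 K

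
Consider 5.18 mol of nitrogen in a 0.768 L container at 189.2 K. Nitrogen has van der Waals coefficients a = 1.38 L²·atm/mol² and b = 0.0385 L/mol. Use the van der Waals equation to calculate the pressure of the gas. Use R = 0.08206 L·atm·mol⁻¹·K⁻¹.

P = nRT/(V − nb) − a n²/V²
nRT/(V − nb) = (5.18)(0.08206)(189.2)/(0.768 − 5.18×0.0385) = 80.423/0.56857 = 141.45 atm
a n²/V² = (1.38)(5.18)²/(0.768)² = 62.779 atm
P = 141.45 − 62.779 = 78.67 atm

P ≈ 78.67 atm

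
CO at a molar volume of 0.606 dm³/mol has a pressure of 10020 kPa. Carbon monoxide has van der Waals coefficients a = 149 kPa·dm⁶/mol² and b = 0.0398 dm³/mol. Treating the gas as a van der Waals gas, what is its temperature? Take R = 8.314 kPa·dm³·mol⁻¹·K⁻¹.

T = (P + a/V_m²)(V_m − b)/R
P + a/V_m² = 10020 + 149/(0.606)² = 10426 kPa
V_m − b = 0.606 − 0.0398 = 0.56620 dm³/mol
T = (10426)(0.56620)/8.314 = 710.0 K

T ≈ 710.0 K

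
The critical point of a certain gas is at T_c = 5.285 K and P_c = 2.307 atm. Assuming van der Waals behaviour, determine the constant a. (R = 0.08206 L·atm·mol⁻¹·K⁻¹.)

a ≈ 0.03439 L²·atm/mol²

From T_c = 8a/(27Rb) and P_c = a/(27b²): a = 27 R² T_c²/(64 P_c).
a = 27×(0.08206)²×(5.285)²/(64×2.307) = 5.0783/147.65 = 0.03439 L²·atm/mol²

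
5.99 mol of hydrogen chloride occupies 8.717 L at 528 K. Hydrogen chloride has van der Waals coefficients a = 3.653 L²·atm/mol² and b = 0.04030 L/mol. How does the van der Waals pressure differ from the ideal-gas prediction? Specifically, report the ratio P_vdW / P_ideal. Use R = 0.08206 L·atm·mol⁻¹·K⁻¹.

P_vdW / P_ideal ≈ 0.9705

Ideal: P_ideal = nRT/V = (5.99)(0.08206)(528)/8.717 = 29.7732 atm
vdW: P = nRT/(V − nb) − a n²/V² = 259.533/8.47560 − 131.070/75.9861 = 30.6212 − 1.72492 = 28.8963 atm
Ratio = 28.8963/29.7732 = 0.9705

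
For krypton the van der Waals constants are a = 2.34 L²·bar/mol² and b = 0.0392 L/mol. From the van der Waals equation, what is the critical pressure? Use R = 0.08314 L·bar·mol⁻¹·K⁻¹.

For a van der Waals gas, P_c = a/(27b²).
P_c = 2.34/(27×(0.0392)²) = 2.34/0.041489 = 56.40 bar

P_c ≈ 56.40 bar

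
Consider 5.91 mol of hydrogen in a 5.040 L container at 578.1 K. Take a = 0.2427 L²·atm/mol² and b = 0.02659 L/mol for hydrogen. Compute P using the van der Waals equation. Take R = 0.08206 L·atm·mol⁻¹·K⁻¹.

P ≈ 57.08 atm

P = nRT/(V − nb) − a n²/V²
nRT/(V − nb) = (5.91)(0.08206)(578.1)/(5.040 − 5.91×0.02659) = 280.36/4.8829 = 57.417 atm
a n²/V² = (0.2427)(5.91)²/(5.040)² = 0.33372 atm
P = 57.417 − 0.33372 = 57.08 atm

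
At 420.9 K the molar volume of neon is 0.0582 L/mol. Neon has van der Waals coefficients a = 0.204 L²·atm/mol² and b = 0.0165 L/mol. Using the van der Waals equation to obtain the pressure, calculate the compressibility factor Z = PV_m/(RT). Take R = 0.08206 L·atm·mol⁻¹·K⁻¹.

Z ≈ 1.294

P = RT/(V_m − b) − a/V_m² = (0.08206)(420.9)/(0.0582 − 0.0165) − 0.204/(0.0582)²
  = 34.539/0.041700 − 60.226 = 828.27 − 60.226 = 768.04 atm
Z = PV_m/(RT) = (768.04)(0.0582)/((0.08206)(420.9)) = 44.700/34.539 = 1.294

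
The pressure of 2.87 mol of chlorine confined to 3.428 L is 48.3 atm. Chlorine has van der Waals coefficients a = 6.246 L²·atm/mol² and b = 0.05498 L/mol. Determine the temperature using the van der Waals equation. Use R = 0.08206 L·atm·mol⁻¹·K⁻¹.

T ≈ 731.5 K

T = (P + a n²/V²)(V − nb)/(nR)
P + a n²/V² = 48.3 + (6.246)(2.87)²/(3.428)² = 52.678 atm
V − nb = 3.428 − (2.87)(0.05498) = 3.2702 L
T = (52.678)(3.2702)/((2.87)(0.08206)) = 731.5 K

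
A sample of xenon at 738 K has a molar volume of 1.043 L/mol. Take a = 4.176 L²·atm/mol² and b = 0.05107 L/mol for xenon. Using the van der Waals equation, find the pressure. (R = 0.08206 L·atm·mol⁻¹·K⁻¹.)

P ≈ 57.21 atm

P = RT/(V_m − b) − a/V_m²
RT/(V_m − b) = (0.08206)(738)/(1.043 − 0.05107) = 60.560/0.99193 = 61.053 atm
a/V_m² = 4.176/(1.043)² = 3.8388 atm
P = 61.053 − 3.8388 = 57.21 atm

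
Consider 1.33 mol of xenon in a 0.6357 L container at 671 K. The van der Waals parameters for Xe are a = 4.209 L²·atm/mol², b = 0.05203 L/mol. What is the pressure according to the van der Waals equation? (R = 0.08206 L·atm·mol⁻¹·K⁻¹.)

P ≈ 110.8 atm

P = nRT/(V − nb) − a n²/V²
nRT/(V − nb) = (1.33)(0.08206)(671)/(0.6357 − 1.33×0.05203) = 73.233/0.56650 = 129.27 atm
a n²/V² = (4.209)(1.33)²/(0.6357)² = 18.424 atm
P = 129.27 − 18.424 = 110.8 atm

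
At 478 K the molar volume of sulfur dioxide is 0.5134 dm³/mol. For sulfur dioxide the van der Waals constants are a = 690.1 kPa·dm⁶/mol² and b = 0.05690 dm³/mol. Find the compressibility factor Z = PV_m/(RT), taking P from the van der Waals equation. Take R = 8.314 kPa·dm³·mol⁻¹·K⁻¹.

Z ≈ 0.7864

P = RT/(V_m − b) − a/V_m² = (8.314)(478)/(0.5134 − 0.05690) − 690.1/(0.5134)²
  = 3974.1/0.45650 − 2618.2 = 8705.6 − 2618.2 = 6087.4 kPa
Z = PV_m/(RT) = (6087.4)(0.5134)/((8.314)(478)) = 3125.3/3974.1 = 0.7864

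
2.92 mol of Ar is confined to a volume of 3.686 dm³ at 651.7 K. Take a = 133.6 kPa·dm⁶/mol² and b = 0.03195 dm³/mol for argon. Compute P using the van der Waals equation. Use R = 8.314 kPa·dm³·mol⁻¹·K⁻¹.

P ≈ 4320 kPa

P = nRT/(V − nb) − a n²/V²
nRT/(V − nb) = (2.92)(8.314)(651.7)/(3.686 − 2.92×0.03195) = 15821/3.5927 = 4403.7 kPa
a n²/V² = (133.6)(2.92)²/(3.686)² = 83.842 kPa
P = 4403.7 − 83.842 = 4320 kPa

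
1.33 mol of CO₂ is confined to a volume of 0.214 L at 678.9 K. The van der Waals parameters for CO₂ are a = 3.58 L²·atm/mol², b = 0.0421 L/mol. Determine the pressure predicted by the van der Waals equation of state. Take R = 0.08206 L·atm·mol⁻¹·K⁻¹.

P ≈ 330.7 atm

P = nRT/(V − nb) − a n²/V²
nRT/(V − nb) = (1.33)(0.08206)(678.9)/(0.214 − 1.33×0.0421) = 74.095/0.15801 = 468.93 atm
a n²/V² = (3.58)(1.33)²/(0.214)² = 138.28 atm
P = 468.93 − 138.28 = 330.7 atm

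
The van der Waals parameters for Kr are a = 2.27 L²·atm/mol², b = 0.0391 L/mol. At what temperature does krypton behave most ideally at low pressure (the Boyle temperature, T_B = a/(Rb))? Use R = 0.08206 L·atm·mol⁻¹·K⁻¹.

T_B ≈ 707.5 K

For a van der Waals gas the second virial coefficient B₂ = b − a/(RT) vanishes at T_B = a/(Rb).
T_B = 2.27/(0.08206×0.0391) = 2.27/0.0032085 = 707.5 K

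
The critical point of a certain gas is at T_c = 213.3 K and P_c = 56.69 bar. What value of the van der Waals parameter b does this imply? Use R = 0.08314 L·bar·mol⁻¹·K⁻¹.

b ≈ 0.03910 L/mol

From T_c = 8a/(27Rb) and P_c = a/(27b²): b = R T_c/(8 P_c).
b = (0.08314)(213.3)/(8×56.69) = 17.734/453.52 = 0.03910 L/mol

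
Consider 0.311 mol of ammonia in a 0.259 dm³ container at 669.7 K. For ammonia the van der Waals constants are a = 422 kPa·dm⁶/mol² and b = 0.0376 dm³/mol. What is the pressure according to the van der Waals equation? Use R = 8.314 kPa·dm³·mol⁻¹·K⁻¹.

P ≈ 6393 kPa

P = nRT/(V − nb) − a n²/V²
nRT/(V − nb) = (0.311)(8.314)(669.7)/(0.259 − 0.311×0.0376) = 1731.6/0.24731 = 7001.7 kPa
a n²/V² = (422)(0.311)²/(0.259)² = 608.46 kPa
P = 7001.7 − 608.46 = 6393 kPa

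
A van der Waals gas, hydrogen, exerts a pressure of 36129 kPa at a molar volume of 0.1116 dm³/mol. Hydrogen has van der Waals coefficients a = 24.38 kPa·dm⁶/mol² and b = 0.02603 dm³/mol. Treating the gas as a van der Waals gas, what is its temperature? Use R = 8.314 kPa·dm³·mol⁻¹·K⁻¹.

T ≈ 392.0 K

T = (P + a/V_m²)(V_m − b)/R
P + a/V_m² = 36129 + 24.38/(0.1116)² = 38087 kPa
V_m − b = 0.1116 − 0.02603 = 0.085570 dm³/mol
T = (38087)(0.085570)/8.314 = 392.0 K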